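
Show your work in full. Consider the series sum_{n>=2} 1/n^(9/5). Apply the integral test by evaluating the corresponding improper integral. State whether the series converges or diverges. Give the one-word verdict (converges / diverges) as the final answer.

Let f(x) = x^(-9/5). Then f is positive, continuous, and decreasing on [2, infinity), so the integral test applies.
Compute the improper integral int_{2}^infinity f(x) dx:
  antiderivative F(x) = -5/(4*x^(4/5)).
  As x -> infinity, F(x) -> 0 (since p = 9/5 > 1).
  So int = F(infinity) - F(2) = 0 - (-5*2^(1/5)/8) = 5*2^(1/5)/8.
  Finite, so by the integral test, the series converges.

converges


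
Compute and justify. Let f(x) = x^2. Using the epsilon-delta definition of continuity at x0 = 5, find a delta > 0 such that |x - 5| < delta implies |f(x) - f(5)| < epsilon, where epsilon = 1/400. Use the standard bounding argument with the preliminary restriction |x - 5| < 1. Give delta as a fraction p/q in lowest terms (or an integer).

Factor: |x^2 - (5)^2| = |x - 5| * |x + 5|.
Impose |x - 5| < 1 first. Then |x + 5| = |(x - 5) + 2*(5)| <= |x - 5| + 2*|5| < 1 + 10 = 11.
So |x^2 - (5)^2| < delta * 11.
We need delta * 11 <= 1/400, i.e. delta <= 1/400/11 = 1/4400.
Since 1/4400 < 1, this is tighter than 1; take delta = 1/4400.
So delta = 1/4400 works.

1/4400


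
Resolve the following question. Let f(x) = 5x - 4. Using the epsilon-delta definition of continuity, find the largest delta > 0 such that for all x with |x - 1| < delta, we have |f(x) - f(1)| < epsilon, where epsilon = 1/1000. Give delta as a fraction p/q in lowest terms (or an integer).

We compute f(1) = 5*(1) - 4 = 1.
|f(x) - f(1)| = |5x - 4 - (1)| = |5(x - 1)| = 5|x - 1|.
We need 5|x - 1| < 1/1000, i.e. |x - 1| < 1/1000 / 5 = 1/5000.
So any delta <= 1/5000 works. Conversely, if delta > 1/5000, then x = 1 + 1/5000 satisfies |x - 1| = 1/5000 < delta but |f(x) - f(1)| = 5 * 1/5000 = 1/1000, which is not < 1/1000; so no larger delta works.
Hence the largest such delta is 1/5000.

1/5000


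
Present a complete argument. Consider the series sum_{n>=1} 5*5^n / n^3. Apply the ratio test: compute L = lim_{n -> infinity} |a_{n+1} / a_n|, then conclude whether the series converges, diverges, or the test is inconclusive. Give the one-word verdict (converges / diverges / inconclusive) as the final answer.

Let a_n denote the general term. Form the ratio a_{n+1}/a_n and simplify:
a_{n+1}/a_n = 5*n^3/(n + 1)^3
Take the limit as n -> infinity: L = 5.
Since L = 5 > 1 (or L = infinity), the ratio test implies the series diverges.

diverges


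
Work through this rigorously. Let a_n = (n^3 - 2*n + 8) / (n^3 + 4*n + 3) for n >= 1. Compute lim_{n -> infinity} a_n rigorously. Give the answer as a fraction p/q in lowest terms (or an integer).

Divide numerator and denominator by n^3, the highest power:
numerator / n^3 = 1 - 2/n^2 + 8/n^3
denominator / n^3 = 1 + 4/n^2 + 3/n^3
As n -> infinity, all terms of the form c/n^k (k >= 1) tend to 0.
So numerator / n^3 -> 1 and denominator / n^3 -> 1.
Therefore lim a_n = 1.

1


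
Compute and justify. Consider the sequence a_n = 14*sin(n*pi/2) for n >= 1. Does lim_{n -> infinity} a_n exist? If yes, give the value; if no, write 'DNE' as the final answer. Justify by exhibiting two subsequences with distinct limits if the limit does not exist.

Examine the behaviour of a_n along subsequences.
a_{4k+1} = 14*sin(pi/2 + 2k*pi) = 14 -> 14. a_{4k+3} = 14*sin(3pi/2 + 2k*pi) = -14 -> -14.
Since these two subsequential limits are 14 and -14, distinct, the full sequence cannot converge (a convergent sequence has all subsequences tending to the same limit). So lim a_n does not exist.

DNE


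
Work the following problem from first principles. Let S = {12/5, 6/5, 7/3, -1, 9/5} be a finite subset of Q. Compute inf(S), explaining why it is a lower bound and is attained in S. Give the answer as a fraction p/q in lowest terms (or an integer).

S is finite, so inf(S) = min(S).
Sorted increasing:
-1, 6/5, 9/5, 7/3, 12/5
The extremum is -1.
For every x in S, x >= -1. And -1 is in S, so it is attained.
Therefore inf(S) = -1.

-1


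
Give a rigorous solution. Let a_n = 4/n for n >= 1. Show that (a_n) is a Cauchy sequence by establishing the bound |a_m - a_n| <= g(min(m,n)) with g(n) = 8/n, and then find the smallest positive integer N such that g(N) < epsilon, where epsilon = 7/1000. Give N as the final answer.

For any m, n >= 1, by the triangle inequality:
|a_m - a_n| = |4/m - 4/n| <= 4*1/m + 4*1/n <= 8/min(m,n).
So g(n) = 8/n bounds the Cauchy difference. Since g(n) -> 0, (a_n) is Cauchy.
Now solve g(N) < 7/1000: 8/N < 7/1000 <=> N > 8 / (7/1000) = 8000/7.
The smallest integer strictly greater than 8000/7 is N = 1143.
Check: g(1143) = 8/1143 = 8/1143 < 7/1000; g(1142) = 4/571 >= 7/1000. So N = 1143.

1143


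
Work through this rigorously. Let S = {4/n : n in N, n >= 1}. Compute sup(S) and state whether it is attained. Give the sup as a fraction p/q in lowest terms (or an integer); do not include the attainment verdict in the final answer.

Analysis:
- Values: 4, 2, 4/3, 1, ... strictly decreasing.
- The maximum is 4 (n=1); sup = 4 (attained).
- The set is bounded below by 0; 4/n -> 0 so 0 is the greatest lower bound.
- 0 is not in the set, so inf = 0 is not attained.
Conclusion: sup(S) = 4, attained in S.

4


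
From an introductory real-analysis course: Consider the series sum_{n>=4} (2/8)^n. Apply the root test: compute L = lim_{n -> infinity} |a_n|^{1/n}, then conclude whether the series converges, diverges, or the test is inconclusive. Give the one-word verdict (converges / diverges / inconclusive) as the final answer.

Let a_n denote the general term. Form |a_n|^(1/n) and simplify:
|a_n|^(1/n) = 1/4
Take the limit as n -> infinity: L = 1/4.
Since L = 1/4 < 1, the root test implies convergence.

converges


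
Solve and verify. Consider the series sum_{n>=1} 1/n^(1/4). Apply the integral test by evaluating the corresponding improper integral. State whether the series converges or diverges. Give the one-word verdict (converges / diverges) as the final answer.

Let f(x) = x^(-1/4). Then f is positive, continuous, and decreasing on [1, infinity), so the integral test applies.
Compute the improper integral int_{1}^infinity f(x) dx:
  antiderivative F(x) = 4*x^(3/4)/3.
  As x -> infinity, F(x) -> infinity (since p = 1/4 < 1).
  So the integral diverges. By the integral test, the series diverges.

diverges


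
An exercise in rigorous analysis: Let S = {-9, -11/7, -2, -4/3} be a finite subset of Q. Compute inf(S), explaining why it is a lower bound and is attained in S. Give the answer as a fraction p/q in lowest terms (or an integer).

S is finite, so inf(S) = min(S).
Sorted increasing:
-9, -2, -11/7, -4/3
The extremum is -9.
For every x in S, x >= -9. And -9 is in S, so it is attained.
Therefore inf(S) = -9.

-9


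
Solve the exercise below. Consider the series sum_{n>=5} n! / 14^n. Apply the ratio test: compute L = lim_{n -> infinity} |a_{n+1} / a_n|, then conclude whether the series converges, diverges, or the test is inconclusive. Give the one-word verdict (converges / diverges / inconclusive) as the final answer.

Let a_n denote the general term. Form the ratio a_{n+1}/a_n and simplify:
a_{n+1}/a_n = n/14 + 1/14
Take the limit as n -> infinity: L = infinity.
Since L = infinity > 1 (or L = infinity), the ratio test implies the series diverges.

diverges


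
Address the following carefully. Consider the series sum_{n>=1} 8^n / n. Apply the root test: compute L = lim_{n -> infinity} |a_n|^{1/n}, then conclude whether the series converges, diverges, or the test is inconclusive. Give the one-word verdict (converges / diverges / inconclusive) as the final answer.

Let a_n denote the general term. Form |a_n|^(1/n) and simplify:
|a_n|^(1/n) = 8/n^(1/n)
Take the limit as n -> infinity: L = 8.
Since L = 8 > 1, the root test implies divergence.

diverges


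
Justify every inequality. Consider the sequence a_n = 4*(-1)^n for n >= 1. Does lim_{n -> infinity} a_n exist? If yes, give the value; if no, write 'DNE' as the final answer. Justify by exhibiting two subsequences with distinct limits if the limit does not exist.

Examine the behaviour of a_n along subsequences.
Even-n subsequence a_{2k} = 4 -> 4. Odd-n subsequence a_{2k+1} = -4 -> -4.
Since these two subsequential limits are 4 and -4, distinct, the full sequence cannot converge (a convergent sequence has all subsequences tending to the same limit). So lim a_n does not exist.

DNE


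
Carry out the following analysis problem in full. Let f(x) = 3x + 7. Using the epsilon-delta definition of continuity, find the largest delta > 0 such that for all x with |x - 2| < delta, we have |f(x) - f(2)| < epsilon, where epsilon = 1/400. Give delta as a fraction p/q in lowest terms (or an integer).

We compute f(2) = 3*(2) + 7 = 13.
|f(x) - f(2)| = |3x + 7 - (13)| = |3(x - 2)| = 3|x - 2|.
We need 3|x - 2| < 1/400, i.e. |x - 2| < 1/400 / 3 = 1/1200.
So any delta <= 1/1200 works. Conversely, if delta > 1/1200, then x = 2 + 1/1200 satisfies |x - 2| = 1/1200 < delta but |f(x) - f(2)| = 3 * 1/1200 = 1/400, which is not < 1/400; so no larger delta works.
Hence the largest such delta is 1/1200.

1/1200


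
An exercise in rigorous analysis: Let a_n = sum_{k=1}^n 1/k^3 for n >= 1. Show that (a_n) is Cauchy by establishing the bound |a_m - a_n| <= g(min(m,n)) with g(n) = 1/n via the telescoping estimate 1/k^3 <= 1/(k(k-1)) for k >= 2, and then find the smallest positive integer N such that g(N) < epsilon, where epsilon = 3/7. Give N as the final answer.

For m > n >= 1: |a_m - a_n| = sum_{k=n+1}^m 1/k^3.
Use 1/k^3 <= 1/(k(k-1)) = 1/(k-1) - 1/k for k >= 2 (which holds since k^3 >= k^2 >= k(k-1) for k >= 2):
sum_{k=n+1}^m 1/k^3 <= sum_{k=n+1}^m (1/(k-1) - 1/k) = 1/n - 1/m <= 1/n.
By symmetry the same bound holds with n,m swapped, so |a_m - a_n| <= 1/min(m,n) = g(min(m,n)). Since g(n) -> 0, (a_n) is Cauchy.
Now solve g(N) < 3/7: 1/N < 3/7 <=> N > 1/(3/7) = 7/3.
The smallest integer strictly greater than 7/3 is N = 3.
Check: g(3) = 1/3 < 3/7; g(2) = 1/2 >= 3/7. So N = 3.

3


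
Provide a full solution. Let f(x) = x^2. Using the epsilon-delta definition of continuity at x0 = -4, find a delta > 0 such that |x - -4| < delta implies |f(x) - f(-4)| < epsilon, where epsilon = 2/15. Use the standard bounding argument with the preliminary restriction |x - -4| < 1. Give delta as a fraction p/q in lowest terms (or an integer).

Factor: |x^2 - (-4)^2| = |x - -4| * |x + -4|.
Impose |x - -4| < 1 first. Then |x + -4| = |(x - -4) + 2*(-4)| <= |x - -4| + 2*|-4| < 1 + 8 = 9.
So |x^2 - (-4)^2| < delta * 9.
We need delta * 9 <= 2/15, i.e. delta <= 2/15/9 = 2/135.
Since 2/135 < 1, this is tighter than 1; take delta = 2/135.
So delta = 2/135 works.

2/135


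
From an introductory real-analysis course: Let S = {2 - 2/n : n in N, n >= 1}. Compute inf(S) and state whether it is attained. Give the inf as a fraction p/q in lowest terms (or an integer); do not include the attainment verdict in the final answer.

Analysis:
- Values: 0, 1, 4/3, 3/2, ... strictly increasing.
- Minimum is 0 (n=1); inf = 0 (attained).
- 2 - 2/n -> 2 from below; sup = 2, not attained.
Conclusion: inf(S) = 0, attained in S.

0


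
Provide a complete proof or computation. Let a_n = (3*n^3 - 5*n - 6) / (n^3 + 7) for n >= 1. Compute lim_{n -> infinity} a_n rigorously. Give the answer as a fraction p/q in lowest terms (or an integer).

Divide numerator and denominator by n^3, the highest power:
numerator / n^3 = 3 - 5/n^2 - 6/n^3
denominator / n^3 = 1 + 7/n^3
As n -> infinity, all terms of the form c/n^k (k >= 1) tend to 0.
So numerator / n^3 -> 3 and denominator / n^3 -> 1.
Therefore lim a_n = 3.

3


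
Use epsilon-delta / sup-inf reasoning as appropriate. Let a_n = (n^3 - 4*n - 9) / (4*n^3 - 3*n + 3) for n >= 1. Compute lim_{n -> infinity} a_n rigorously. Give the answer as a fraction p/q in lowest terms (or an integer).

Divide numerator and denominator by n^3, the highest power:
numerator / n^3 = 1 - 4/n^2 - 9/n^3
denominator / n^3 = 4 - 3/n^2 + 3/n^3
As n -> infinity, all terms of the form c/n^k (k >= 1) tend to 0.
So numerator / n^3 -> 1 and denominator / n^3 -> 4.
Therefore lim a_n = 1/4.

1/4


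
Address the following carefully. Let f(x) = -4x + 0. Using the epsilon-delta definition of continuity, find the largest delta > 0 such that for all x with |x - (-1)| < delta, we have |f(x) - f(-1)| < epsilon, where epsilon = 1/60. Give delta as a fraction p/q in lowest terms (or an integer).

We compute f(-1) = -4*(-1) + 0 = 4.
|f(x) - f(-1)| = |-4x + 0 - (4)| = |-4(x - (-1))| = 4|x - (-1)|.
We need 4|x - (-1)| < 1/60, i.e. |x - (-1)| < 1/60 / 4 = 1/240.
So any delta <= 1/240 works. Conversely, if delta > 1/240, then x = -1 + 1/240 satisfies |x - (-1)| = 1/240 < delta but |f(x) - f(-1)| = 4 * 1/240 = 1/60, which is not < 1/60; so no larger delta works.
Hence the largest such delta is 1/240.

1/240


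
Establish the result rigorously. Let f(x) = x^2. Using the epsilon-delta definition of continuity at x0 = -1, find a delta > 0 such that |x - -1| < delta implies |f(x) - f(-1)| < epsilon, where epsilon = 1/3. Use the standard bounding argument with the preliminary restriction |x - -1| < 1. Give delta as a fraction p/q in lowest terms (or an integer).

Factor: |x^2 - (-1)^2| = |x - -1| * |x + -1|.
Impose |x - -1| < 1 first. Then |x + -1| = |(x - -1) + 2*(-1)| <= |x - -1| + 2*|-1| < 1 + 2 = 3.
So |x^2 - (-1)^2| < delta * 3.
We need delta * 3 <= 1/3, i.e. delta <= 1/3/3 = 1/9.
Since 1/9 < 1, this is tighter than 1; take delta = 1/9.
So delta = 1/9 works.

1/9


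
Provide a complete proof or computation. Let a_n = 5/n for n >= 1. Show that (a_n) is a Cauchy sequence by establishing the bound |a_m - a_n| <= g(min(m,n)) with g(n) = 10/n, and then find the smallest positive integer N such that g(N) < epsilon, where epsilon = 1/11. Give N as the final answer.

For any m, n >= 1, by the triangle inequality:
|a_m - a_n| = |5/m - 5/n| <= 5*1/m + 5*1/n <= 10/min(m,n).
So g(n) = 10/n bounds the Cauchy difference. Since g(n) -> 0, (a_n) is Cauchy.
Now solve g(N) < 1/11: 10/N < 1/11 <=> N > 10 / (1/11) = 110.
The smallest integer strictly greater than 110 is N = 111.
Check: g(111) = 10/111 = 10/111 < 1/11; g(110) = 1/11 >= 1/11. So N = 111.

111


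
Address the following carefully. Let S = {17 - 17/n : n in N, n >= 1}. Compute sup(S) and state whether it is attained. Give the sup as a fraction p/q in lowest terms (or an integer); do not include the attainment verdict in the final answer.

Analysis:
- Values: 0, 17/2, 34/3, 51/4, ... strictly increasing.
- Minimum is 0 (n=1); inf = 0 (attained).
- 17 - 17/n -> 17 from below; sup = 17, not attained.
Conclusion: sup(S) = 17, not attained in S.

17


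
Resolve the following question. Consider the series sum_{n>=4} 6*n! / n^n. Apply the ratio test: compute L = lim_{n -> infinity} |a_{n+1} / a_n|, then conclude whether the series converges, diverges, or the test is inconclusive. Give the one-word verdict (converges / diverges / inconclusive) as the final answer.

Let a_n denote the general term. Form the ratio a_{n+1}/a_n and simplify:
a_{n+1}/a_n = (n/(n + 1))^n
Take the limit as n -> infinity: L = exp(-1).
Since L = exp(-1) < 1, the ratio test implies the series converges.

converges


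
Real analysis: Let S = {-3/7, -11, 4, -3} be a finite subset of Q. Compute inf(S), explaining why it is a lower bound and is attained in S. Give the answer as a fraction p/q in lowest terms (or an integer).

S is finite, so inf(S) = min(S).
Sorted increasing:
-11, -3, -3/7, 4
The extremum is -11.
For every x in S, x >= -11. And -11 is in S, so it is attained.
Therefore inf(S) = -11.

-11


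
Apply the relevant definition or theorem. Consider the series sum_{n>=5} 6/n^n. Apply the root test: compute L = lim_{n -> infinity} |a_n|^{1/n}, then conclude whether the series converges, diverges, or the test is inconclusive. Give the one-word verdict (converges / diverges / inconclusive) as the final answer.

Let a_n denote the general term. Form |a_n|^(1/n) and simplify:
|a_n|^(1/n) = 6^(1/n)/n
Take the limit as n -> infinity: L = 0.
Since L = 0 < 1, the root test implies convergence.

converges


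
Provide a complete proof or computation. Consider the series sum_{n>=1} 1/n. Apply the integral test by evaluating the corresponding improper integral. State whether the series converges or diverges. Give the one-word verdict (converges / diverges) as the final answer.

Let f(x) = 1/x. Then f is positive, continuous, and decreasing on [1, infinity), so the integral test applies.
Compute the improper integral int_{1}^infinity f(x) dx:
  antiderivative F(x) = log(x).
  As x -> infinity, log(x) -> infinity.
  So int = infinity - log(1) = infinity. By the integral test, the series diverges.

diverges


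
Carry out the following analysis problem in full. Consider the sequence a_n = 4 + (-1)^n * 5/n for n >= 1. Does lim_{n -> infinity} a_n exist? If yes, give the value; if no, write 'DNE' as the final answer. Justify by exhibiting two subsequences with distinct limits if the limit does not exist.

Examine the behaviour of a_n along subsequences.
Even-n subsequence a_{2k} = 4 + 5/(2k) -> 4. Odd-n subsequence a_{2k+1} = 4 - 5/(2k+1) -> 4. Both tend to 4, which suggests the limit is 4; verify directly.
|a_n - 4| = |(-1)^n * 5/n| = 5/n for every n >= 1.
Given epsilon > 0, choose a positive integer N > 5/epsilon. Then for all n >= N, |a_n - 4| = 5/n <= 5/N < epsilon.
So by the definition of the limit, lim a_n exists and equals 4.

4


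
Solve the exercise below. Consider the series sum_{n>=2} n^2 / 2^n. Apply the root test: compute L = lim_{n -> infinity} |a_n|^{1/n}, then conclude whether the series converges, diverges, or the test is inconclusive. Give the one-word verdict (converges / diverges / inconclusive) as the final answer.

Let a_n denote the general term. Form |a_n|^(1/n) and simplify:
|a_n|^(1/n) = n^(2/n)/2
Take the limit as n -> infinity: L = 1/2.
Since L = 1/2 < 1, the root test implies convergence.

converges


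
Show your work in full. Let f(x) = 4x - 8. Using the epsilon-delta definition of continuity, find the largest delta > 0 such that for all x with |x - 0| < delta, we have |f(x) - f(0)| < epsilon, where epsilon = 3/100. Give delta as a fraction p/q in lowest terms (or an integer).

We compute f(0) = 4*(0) - 8 = -8.
|f(x) - f(0)| = |4x - 8 - (-8)| = |4(x - 0)| = 4|x - 0|.
We need 4|x - 0| < 3/100, i.e. |x - 0| < 3/100 / 4 = 3/400.
So any delta <= 3/400 works. Conversely, if delta > 3/400, then x = 0 + 3/400 satisfies |x - 0| = 3/400 < delta but |f(x) - f(0)| = 4 * 3/400 = 3/100, which is not < 3/100; so no larger delta works.
Hence the largest such delta is 3/400.

3/400


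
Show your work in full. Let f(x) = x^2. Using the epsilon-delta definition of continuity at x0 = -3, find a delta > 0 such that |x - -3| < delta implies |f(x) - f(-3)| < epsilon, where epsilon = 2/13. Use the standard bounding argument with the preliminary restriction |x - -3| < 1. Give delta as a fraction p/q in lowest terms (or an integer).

Factor: |x^2 - (-3)^2| = |x - -3| * |x + -3|.
Impose |x - -3| < 1 first. Then |x + -3| = |(x - -3) + 2*(-3)| <= |x - -3| + 2*|-3| < 1 + 6 = 7.
So |x^2 - (-3)^2| < delta * 7.
We need delta * 7 <= 2/13, i.e. delta <= 2/13/7 = 2/91.
Since 2/91 < 1, this is tighter than 1; take delta = 2/91.
So delta = 2/91 works.

2/91


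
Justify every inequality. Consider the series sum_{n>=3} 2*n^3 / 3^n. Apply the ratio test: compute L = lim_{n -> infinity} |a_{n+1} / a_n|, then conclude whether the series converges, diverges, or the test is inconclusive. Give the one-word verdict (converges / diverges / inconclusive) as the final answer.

Let a_n denote the general term. Form the ratio a_{n+1}/a_n and simplify:
a_{n+1}/a_n = (n + 1)^3/(3*n^3)
Take the limit as n -> infinity: L = 1/3.
Since L = 1/3 < 1, the ratio test implies the series converges.

converges


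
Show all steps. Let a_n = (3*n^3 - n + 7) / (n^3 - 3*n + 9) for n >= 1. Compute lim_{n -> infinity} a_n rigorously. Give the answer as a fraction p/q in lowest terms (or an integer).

Divide numerator and denominator by n^3, the highest power:
numerator / n^3 = 3 - 1/n^2 + 7/n^3
denominator / n^3 = 1 - 3/n^2 + 9/n^3
As n -> infinity, all terms of the form c/n^k (k >= 1) tend to 0.
So numerator / n^3 -> 3 and denominator / n^3 -> 1.
Therefore lim a_n = 3.

3


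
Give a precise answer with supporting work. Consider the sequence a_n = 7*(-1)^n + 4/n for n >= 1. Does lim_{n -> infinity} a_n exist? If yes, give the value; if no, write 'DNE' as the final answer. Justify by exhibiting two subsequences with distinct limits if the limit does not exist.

Examine the behaviour of a_n along subsequences.
a_{2k} = 7 + 4/(2k) -> 7. a_{2k+1} = -7 + 4/(2k+1) -> -7.
Since these two subsequential limits are 7 and -7, distinct, the full sequence cannot converge (a convergent sequence has all subsequences tending to the same limit). So lim a_n does not exist.

DNE


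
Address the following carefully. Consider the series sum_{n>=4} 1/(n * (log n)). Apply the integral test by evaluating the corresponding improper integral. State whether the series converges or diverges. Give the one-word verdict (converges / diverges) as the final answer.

Let f(x) = 1/(x*log(x)). Then f is positive, continuous, and decreasing on [4, infinity), so the integral test applies.
Compute the improper integral int_{4}^infinity f(x) dx:
  antiderivative F(x) = log(log(x)).
  F(x) = log(log(x)) -> infinity as x -> infinity. The integral diverges, so by the integral test, the series diverges.

diverges


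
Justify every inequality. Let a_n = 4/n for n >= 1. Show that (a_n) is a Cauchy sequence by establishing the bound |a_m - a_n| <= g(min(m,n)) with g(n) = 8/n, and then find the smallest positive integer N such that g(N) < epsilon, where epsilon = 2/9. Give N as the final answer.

For any m, n >= 1, by the triangle inequality:
|a_m - a_n| = |4/m - 4/n| <= 4*1/m + 4*1/n <= 8/min(m,n).
So g(n) = 8/n bounds the Cauchy difference. Since g(n) -> 0, (a_n) is Cauchy.
Now solve g(N) < 2/9: 8/N < 2/9 <=> N > 8 / (2/9) = 36.
The smallest integer strictly greater than 36 is N = 37.
Check: g(37) = 8/37 = 8/37 < 2/9; g(36) = 2/9 >= 2/9. So N = 37.

37


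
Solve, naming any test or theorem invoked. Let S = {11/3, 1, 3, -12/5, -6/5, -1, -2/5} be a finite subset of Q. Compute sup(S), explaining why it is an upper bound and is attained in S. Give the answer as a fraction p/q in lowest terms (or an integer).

S is finite, so sup(S) = max(S).
Sorted decreasing:
11/3, 3, 1, -2/5, -1, -6/5, -12/5
The extremum is 11/3.
For every x in S, x <= 11/3. And 11/3 is in S, so it is attained.
Therefore sup(S) = 11/3.

11/3


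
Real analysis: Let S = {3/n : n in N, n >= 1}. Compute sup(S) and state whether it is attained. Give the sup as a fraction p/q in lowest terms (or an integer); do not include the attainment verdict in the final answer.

Analysis:
- Values: 3, 3/2, 1, 3/4, ... strictly decreasing.
- The maximum is 3 (n=1); sup = 3 (attained).
- The set is bounded below by 0; 3/n -> 0 so 0 is the greatest lower bound.
- 0 is not in the set, so inf = 0 is not attained.
Conclusion: sup(S) = 3, attained in S.

3


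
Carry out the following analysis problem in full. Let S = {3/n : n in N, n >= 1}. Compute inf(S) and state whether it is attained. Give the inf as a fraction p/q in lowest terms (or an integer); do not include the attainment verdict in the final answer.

Analysis:
- Values: 3, 3/2, 1, 3/4, ... strictly decreasing.
- The maximum is 3 (n=1); sup = 3 (attained).
- The set is bounded below by 0; 3/n -> 0 so 0 is the greatest lower bound.
- 0 is not in the set, so inf = 0 is not attained.
Conclusion: inf(S) = 0, not attained in S.

0


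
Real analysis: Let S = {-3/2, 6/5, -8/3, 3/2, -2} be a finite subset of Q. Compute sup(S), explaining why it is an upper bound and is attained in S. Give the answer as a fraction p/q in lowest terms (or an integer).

S is finite, so sup(S) = max(S).
Sorted decreasing:
3/2, 6/5, -3/2, -2, -8/3
The extremum is 3/2.
For every x in S, x <= 3/2. And 3/2 is in S, so it is attained.
Therefore sup(S) = 3/2.

3/2


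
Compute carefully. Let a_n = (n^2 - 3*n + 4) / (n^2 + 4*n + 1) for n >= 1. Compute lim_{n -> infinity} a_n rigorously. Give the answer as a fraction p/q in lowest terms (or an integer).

Divide numerator and denominator by n^2, the highest power:
numerator / n^2 = 1 - 3/n + 4/n^2
denominator / n^2 = 1 + 4/n + n^(-2)
As n -> infinity, all terms of the form c/n^k (k >= 1) tend to 0.
So numerator / n^2 -> 1 and denominator / n^2 -> 1.
Therefore lim a_n = 1.

1


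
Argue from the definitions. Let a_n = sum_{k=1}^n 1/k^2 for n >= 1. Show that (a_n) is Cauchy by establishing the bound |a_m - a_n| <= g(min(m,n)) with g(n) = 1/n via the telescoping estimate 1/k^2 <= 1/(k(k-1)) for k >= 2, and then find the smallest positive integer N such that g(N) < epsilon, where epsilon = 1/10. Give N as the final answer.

For m > n >= 1: |a_m - a_n| = sum_{k=n+1}^m 1/k^2.
Use 1/k^2 <= 1/(k(k-1)) = 1/(k-1) - 1/k for k >= 2:
sum_{k=n+1}^m 1/k^2 <= sum_{k=n+1}^m (1/(k-1) - 1/k) = 1/n - 1/m <= 1/n.
By symmetry the same bound holds with n,m swapped, so |a_m - a_n| <= 1/min(m,n) = g(min(m,n)). Since g(n) -> 0, (a_n) is Cauchy.
Now solve g(N) < 1/10: 1/N < 1/10 <=> N > 1/(1/10) = 10.
The smallest integer strictly greater than 10 is N = 11.
Check: g(11) = 1/11 < 1/10; g(10) = 1/10 >= 1/10. So N = 11.

11


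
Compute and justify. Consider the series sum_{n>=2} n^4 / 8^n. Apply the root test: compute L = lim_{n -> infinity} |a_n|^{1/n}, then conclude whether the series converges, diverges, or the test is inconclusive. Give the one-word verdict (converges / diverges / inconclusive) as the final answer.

Let a_n denote the general term. Form |a_n|^(1/n) and simplify:
|a_n|^(1/n) = n^(4/n)/8
Take the limit as n -> infinity: L = 1/8.
Since L = 1/8 < 1, the root test implies convergence.

converges


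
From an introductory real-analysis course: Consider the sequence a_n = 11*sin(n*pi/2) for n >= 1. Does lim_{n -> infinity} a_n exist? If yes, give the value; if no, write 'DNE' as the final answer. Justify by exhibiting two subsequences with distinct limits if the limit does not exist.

Examine the behaviour of a_n along subsequences.
a_{4k+1} = 11*sin(pi/2 + 2k*pi) = 11 -> 11. a_{4k+3} = 11*sin(3pi/2 + 2k*pi) = -11 -> -11.
Since these two subsequential limits are 11 and -11, distinct, the full sequence cannot converge (a convergent sequence has all subsequences tending to the same limit). So lim a_n does not exist.

DNE


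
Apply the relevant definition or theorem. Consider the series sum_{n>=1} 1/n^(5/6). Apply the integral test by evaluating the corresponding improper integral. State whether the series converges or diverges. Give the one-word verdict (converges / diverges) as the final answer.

Let f(x) = x^(-5/6). Then f is positive, continuous, and decreasing on [1, infinity), so the integral test applies.
Compute the improper integral int_{1}^infinity f(x) dx:
  antiderivative F(x) = 6*x^(1/6).
  As x -> infinity, F(x) -> infinity (since p = 5/6 < 1).
  So the integral diverges. By the integral test, the series diverges.

diverges


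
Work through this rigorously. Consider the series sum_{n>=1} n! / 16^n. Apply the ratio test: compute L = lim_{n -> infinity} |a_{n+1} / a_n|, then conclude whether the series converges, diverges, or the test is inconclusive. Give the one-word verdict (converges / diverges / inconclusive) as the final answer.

Let a_n denote the general term. Form the ratio a_{n+1}/a_n and simplify:
a_{n+1}/a_n = n/16 + 1/16
Take the limit as n -> infinity: L = infinity.
Since L = infinity > 1 (or L = infinity), the ratio test implies the series diverges.

diverges


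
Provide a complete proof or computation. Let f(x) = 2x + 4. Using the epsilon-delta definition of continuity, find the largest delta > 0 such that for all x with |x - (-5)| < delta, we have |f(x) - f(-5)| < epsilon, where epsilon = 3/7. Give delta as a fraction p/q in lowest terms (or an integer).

We compute f(-5) = 2*(-5) + 4 = -6.
|f(x) - f(-5)| = |2x + 4 - (-6)| = |2(x - (-5))| = 2|x - (-5)|.
We need 2|x - (-5)| < 3/7, i.e. |x - (-5)| < 3/7 / 2 = 3/14.
So any delta <= 3/14 works. Conversely, if delta > 3/14, then x = -5 + 3/14 satisfies |x - (-5)| = 3/14 < delta but |f(x) - f(-5)| = 2 * 3/14 = 3/7, which is not < 3/7; so no larger delta works.
Hence the largest such delta is 3/14.

3/14


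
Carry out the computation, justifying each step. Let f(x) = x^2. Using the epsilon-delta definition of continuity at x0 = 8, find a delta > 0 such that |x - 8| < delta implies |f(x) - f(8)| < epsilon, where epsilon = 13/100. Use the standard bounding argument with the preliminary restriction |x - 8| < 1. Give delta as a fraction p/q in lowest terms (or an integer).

Factor: |x^2 - (8)^2| = |x - 8| * |x + 8|.
Impose |x - 8| < 1 first. Then |x + 8| = |(x - 8) + 2*(8)| <= |x - 8| + 2*|8| < 1 + 16 = 17.
So |x^2 - (8)^2| < delta * 17.
We need delta * 17 <= 13/100, i.e. delta <= 13/100/17 = 13/1700.
Since 13/1700 < 1, this is tighter than 1; take delta = 13/1700.
So delta = 13/1700 works.

13/1700


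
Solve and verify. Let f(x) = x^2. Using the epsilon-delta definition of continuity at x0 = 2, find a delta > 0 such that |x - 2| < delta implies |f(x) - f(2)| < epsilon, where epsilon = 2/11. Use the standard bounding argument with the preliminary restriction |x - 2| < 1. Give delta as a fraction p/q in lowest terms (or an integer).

Factor: |x^2 - (2)^2| = |x - 2| * |x + 2|.
Impose |x - 2| < 1 first. Then |x + 2| = |(x - 2) + 2*(2)| <= |x - 2| + 2*|2| < 1 + 4 = 5.
So |x^2 - (2)^2| < delta * 5.
We need delta * 5 <= 2/11, i.e. delta <= 2/11/5 = 2/55.
Since 2/55 < 1, this is tighter than 1; take delta = 2/55.
So delta = 2/55 works.

2/55


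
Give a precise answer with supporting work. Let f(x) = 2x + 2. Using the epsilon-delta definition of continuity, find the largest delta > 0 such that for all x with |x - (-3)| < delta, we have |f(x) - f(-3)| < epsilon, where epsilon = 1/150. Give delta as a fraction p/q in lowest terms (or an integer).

We compute f(-3) = 2*(-3) + 2 = -4.
|f(x) - f(-3)| = |2x + 2 - (-4)| = |2(x - (-3))| = 2|x - (-3)|.
We need 2|x - (-3)| < 1/150, i.e. |x - (-3)| < 1/150 / 2 = 1/300.
So any delta <= 1/300 works. Conversely, if delta > 1/300, then x = -3 + 1/300 satisfies |x - (-3)| = 1/300 < delta but |f(x) - f(-3)| = 2 * 1/300 = 1/150, which is not < 1/150; so no larger delta works.
Hence the largest such delta is 1/300.

1/300


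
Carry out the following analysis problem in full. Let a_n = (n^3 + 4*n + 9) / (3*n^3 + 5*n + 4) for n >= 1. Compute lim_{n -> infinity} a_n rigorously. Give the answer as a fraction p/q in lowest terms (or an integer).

Divide numerator and denominator by n^3, the highest power:
numerator / n^3 = 1 + 4/n^2 + 9/n^3
denominator / n^3 = 3 + 5/n^2 + 4/n^3
As n -> infinity, all terms of the form c/n^k (k >= 1) tend to 0.
So numerator / n^3 -> 1 and denominator / n^3 -> 3.
Therefore lim a_n = 1/3.

1/3


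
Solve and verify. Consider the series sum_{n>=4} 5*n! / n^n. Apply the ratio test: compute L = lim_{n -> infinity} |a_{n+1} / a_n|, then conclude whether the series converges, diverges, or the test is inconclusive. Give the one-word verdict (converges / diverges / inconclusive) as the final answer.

Let a_n denote the general term. Form the ratio a_{n+1}/a_n and simplify:
a_{n+1}/a_n = (n/(n + 1))^n
Take the limit as n -> infinity: L = exp(-1).
Since L = exp(-1) < 1, the ratio test implies the series converges.

converges


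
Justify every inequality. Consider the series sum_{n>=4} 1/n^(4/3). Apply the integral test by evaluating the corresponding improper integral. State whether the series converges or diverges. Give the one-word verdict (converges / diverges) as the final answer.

Let f(x) = x^(-4/3). Then f is positive, continuous, and decreasing on [4, infinity), so the integral test applies.
Compute the improper integral int_{4}^infinity f(x) dx:
  antiderivative F(x) = -3/x^(1/3).
  As x -> infinity, F(x) -> 0 (since p = 4/3 > 1).
  So int = F(infinity) - F(4) = 0 - (-3*2^(1/3)/2) = 3*2^(1/3)/2.
  Finite, so by the integral test, the series converges.

converges


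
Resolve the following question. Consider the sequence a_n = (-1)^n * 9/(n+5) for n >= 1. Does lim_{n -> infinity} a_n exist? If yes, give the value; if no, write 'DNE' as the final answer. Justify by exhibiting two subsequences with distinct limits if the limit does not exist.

Examine the behaviour of a_n along subsequences.
Even-n subsequence a_{2k} = 9/(2k+5) -> 0. Odd-n subsequence a_{2k+1} = -9/(2k+6) -> 0. Both tend to 0, which suggests the limit is 0; verify directly.
|a_n - 0| = 9/(n+5) < 9/n for every n >= 1.
Given epsilon > 0, choose a positive integer N > 9/epsilon. Then for all n >= N, |a_n| < 9/n <= 9/N < epsilon.
So by the definition of the limit, lim a_n exists and equals 0.

0


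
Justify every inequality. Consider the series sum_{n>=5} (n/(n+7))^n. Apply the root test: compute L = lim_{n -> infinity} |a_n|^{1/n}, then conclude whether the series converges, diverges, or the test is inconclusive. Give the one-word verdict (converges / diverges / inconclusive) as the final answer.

Let a_n denote the general term. Form |a_n|^(1/n) and simplify:
|a_n|^(1/n) = n/(n + 7)
Take the limit as n -> infinity: L = 1.
Since L = 1, the root test is inconclusive. (In fact a_n = (n/(n+7))^n -> e^(-7) != 0, so the nth-term test shows divergence; but the root test itself gives no conclusion.)

inconclusive


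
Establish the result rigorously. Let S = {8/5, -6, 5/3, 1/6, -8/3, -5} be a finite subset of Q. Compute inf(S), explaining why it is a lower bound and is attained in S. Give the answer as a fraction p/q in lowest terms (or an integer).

S is finite, so inf(S) = min(S).
Sorted increasing:
-6, -5, -8/3, 1/6, 8/5, 5/3
The extremum is -6.
For every x in S, x >= -6. And -6 is in S, so it is attained.
Therefore inf(S) = -6.

-6


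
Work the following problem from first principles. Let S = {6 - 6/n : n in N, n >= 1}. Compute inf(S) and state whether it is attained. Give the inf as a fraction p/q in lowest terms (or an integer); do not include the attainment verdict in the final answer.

Analysis:
- Values: 0, 3, 4, 9/2, ... strictly increasing.
- Minimum is 0 (n=1); inf = 0 (attained).
- 6 - 6/n -> 6 from below; sup = 6, not attained.
Conclusion: inf(S) = 0, attained in S.

0


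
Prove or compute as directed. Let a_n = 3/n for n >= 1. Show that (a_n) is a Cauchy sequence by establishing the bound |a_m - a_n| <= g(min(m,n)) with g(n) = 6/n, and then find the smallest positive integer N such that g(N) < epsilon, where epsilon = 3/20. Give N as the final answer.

For any m, n >= 1, by the triangle inequality:
|a_m - a_n| = |3/m - 3/n| <= 3*1/m + 3*1/n <= 6/min(m,n).
So g(n) = 6/n bounds the Cauchy difference. Since g(n) -> 0, (a_n) is Cauchy.
Now solve g(N) < 3/20: 6/N < 3/20 <=> N > 6 / (3/20) = 40.
The smallest integer strictly greater than 40 is N = 41.
Check: g(41) = 6/41 = 6/41 < 3/20; g(40) = 3/20 >= 3/20. So N = 41.

41


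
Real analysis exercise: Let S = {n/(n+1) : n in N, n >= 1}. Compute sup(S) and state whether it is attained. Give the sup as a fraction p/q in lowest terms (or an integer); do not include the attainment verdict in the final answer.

Analysis:
- Values: 1/2, 2/3, 3/4, 4/5, ... strictly increasing.
- Minimum is 1/2 (n=1); inf = 1/2 (attained).
- n/(n+1) = 1 - 1/(n+1) -> 1 from below as n -> infinity, and never equals 1.
- So sup = 1 (not attained).
Conclusion: sup(S) = 1, not attained in S.

1


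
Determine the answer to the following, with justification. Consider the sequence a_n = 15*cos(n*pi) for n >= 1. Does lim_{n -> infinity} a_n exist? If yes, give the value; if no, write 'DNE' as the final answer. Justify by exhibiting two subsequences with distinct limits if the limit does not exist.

Examine the behaviour of a_n along subsequences.
cos(n*pi) = (-1)^n, so a_n = 15*(-1)^n. a_{2k} = 15 -> 15. a_{2k+1} = -15 -> -15.
Since these two subsequential limits are 15 and -15, distinct, the full sequence cannot converge (a convergent sequence has all subsequences tending to the same limit). So lim a_n does not exist.

DNE


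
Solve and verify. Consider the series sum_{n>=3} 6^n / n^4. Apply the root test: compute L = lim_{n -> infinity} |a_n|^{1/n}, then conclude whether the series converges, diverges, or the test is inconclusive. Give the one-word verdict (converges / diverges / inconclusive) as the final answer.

Let a_n denote the general term. Form |a_n|^(1/n) and simplify:
|a_n|^(1/n) = 6/n^(4/n)
Take the limit as n -> infinity: L = 6.
Since L = 6 > 1, the root test implies divergence.

diverges


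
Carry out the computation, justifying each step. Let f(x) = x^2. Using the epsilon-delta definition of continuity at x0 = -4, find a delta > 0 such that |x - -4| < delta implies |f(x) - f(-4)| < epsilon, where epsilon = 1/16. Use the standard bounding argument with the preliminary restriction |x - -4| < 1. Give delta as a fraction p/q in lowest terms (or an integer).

Factor: |x^2 - (-4)^2| = |x - -4| * |x + -4|.
Impose |x - -4| < 1 first. Then |x + -4| = |(x - -4) + 2*(-4)| <= |x - -4| + 2*|-4| < 1 + 8 = 9.
So |x^2 - (-4)^2| < delta * 9.
We need delta * 9 <= 1/16, i.e. delta <= 1/16/9 = 1/144.
Since 1/144 < 1, this is tighter than 1; take delta = 1/144.
So delta = 1/144 works.

1/144


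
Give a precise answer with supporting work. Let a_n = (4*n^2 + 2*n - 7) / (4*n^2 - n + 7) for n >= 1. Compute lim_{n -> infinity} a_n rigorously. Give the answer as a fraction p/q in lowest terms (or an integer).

Divide numerator and denominator by n^2, the highest power:
numerator / n^2 = 4 + 2/n - 7/n^2
denominator / n^2 = 4 - 1/n + 7/n^2
As n -> infinity, all terms of the form c/n^k (k >= 1) tend to 0.
So numerator / n^2 -> 4 and denominator / n^2 -> 4.
Therefore lim a_n = 1.

1


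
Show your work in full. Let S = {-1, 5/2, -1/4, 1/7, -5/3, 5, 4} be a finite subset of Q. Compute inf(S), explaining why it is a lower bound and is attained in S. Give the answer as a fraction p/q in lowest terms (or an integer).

S is finite, so inf(S) = min(S).
Sorted increasing:
-5/3, -1, -1/4, 1/7, 5/2, 4, 5
The extremum is -5/3.
For every x in S, x >= -5/3. And -5/3 is in S, so it is attained.
Therefore inf(S) = -5/3.

-5/3


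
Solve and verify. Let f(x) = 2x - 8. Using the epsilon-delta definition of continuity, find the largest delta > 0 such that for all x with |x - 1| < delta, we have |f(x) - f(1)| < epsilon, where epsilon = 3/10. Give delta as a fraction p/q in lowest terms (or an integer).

We compute f(1) = 2*(1) - 8 = -6.
|f(x) - f(1)| = |2x - 8 - (-6)| = |2(x - 1)| = 2|x - 1|.
We need 2|x - 1| < 3/10, i.e. |x - 1| < 3/10 / 2 = 3/20.
So any delta <= 3/20 works. Conversely, if delta > 3/20, then x = 1 + 3/20 satisfies |x - 1| = 3/20 < delta but |f(x) - f(1)| = 2 * 3/20 = 3/10, which is not < 3/10; so no larger delta works.
Hence the largest such delta is 3/20.

3/20


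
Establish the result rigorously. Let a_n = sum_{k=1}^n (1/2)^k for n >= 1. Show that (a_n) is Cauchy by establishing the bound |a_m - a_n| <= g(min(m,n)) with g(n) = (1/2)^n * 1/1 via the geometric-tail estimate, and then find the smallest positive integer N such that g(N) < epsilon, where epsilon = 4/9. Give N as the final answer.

For m > n >= 1: |a_m - a_n| = sum_{k=n+1}^m (1/2)^k < sum_{k=n+1}^infinity (1/2)^k = (1/2)^(n+1) / (1 - 1/2) = (1/2)^n * (1/2) * (2/1) = (1/2)^n * 1/1.
So g(n) = (1/2)^n / 1. Since g(n) -> 0, (a_n) is Cauchy.
Now solve g(N) < 4/9: (1/2)^N / 1 < 4/9 <=> 2^N > 1 / (1 * 4/9) = 9/4.
Check powers of 2: 2^1 = 2 <= 9/4, 2^2 = 4 > 9/4.
So the smallest such N is 2. Check: g(2) = 1/(1 * 4) = 1/4 < 4/9.

2


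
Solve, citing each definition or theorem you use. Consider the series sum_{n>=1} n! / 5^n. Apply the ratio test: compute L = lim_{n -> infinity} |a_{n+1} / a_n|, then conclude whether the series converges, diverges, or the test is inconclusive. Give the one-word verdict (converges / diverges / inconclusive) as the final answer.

Let a_n denote the general term. Form the ratio a_{n+1}/a_n and simplify:
a_{n+1}/a_n = n/5 + 1/5
Take the limit as n -> infinity: L = infinity.
Since L = infinity > 1 (or L = infinity), the ratio test implies the series diverges.

diverges
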